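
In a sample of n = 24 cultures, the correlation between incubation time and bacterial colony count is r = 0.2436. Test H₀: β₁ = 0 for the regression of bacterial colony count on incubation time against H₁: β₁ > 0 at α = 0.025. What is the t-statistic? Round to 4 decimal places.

t = r·√(n − 2)/√(1 − r²) = 0.2436·√22/√0.940659 = 1.1781.
df = n − 2 = 22.
One-sided p ≈ 0.1257, which is ≥ 0.025, so fail to reject H₀.
The data do not give significant evidence of a linear association between incubation time and bacterial colony count.

t = 1.1781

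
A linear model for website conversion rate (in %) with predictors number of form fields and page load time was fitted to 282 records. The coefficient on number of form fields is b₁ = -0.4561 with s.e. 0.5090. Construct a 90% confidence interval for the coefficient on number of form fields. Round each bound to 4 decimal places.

df = n − k − 1 = 282 − 2 − 1 = 279.
t* = t_{0.05, 279} = 1.650333.
Margin = t* × SE = 1.650333 × 0.5090 = 0.840020.
CI: -0.4561 ± 0.840020 → (-1.2961, 0.3839).
With 90% confidence, each one-unit increase in number of form fields is associated with a change of between -1.2961 and 0.3839 % in website conversion rate, holding the other predictors fixed.

(-1.2961, 0.3839)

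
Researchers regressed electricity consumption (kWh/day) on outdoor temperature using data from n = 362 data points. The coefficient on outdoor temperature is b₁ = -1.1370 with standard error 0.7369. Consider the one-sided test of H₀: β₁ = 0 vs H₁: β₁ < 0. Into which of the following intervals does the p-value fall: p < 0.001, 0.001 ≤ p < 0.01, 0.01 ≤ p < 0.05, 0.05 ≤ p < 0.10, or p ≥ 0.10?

t = -1.1370 / 0.7369 = -1.543.
df = n − 2 = 362 − 2 = 360.
One-sided p = P(T_{360} < t) ≈ 0.0619.
So 0.05 ≤ p < 0.10.

0.05 ≤ p < 0.10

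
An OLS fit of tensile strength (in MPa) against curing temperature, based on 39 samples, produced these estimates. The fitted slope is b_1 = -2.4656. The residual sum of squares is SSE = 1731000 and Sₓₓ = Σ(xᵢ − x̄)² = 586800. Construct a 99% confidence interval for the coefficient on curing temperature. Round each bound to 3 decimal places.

MSE = SSE/(n − 2) = 1731000/37 = 46783.8.
SE(b_1) = √(MSE/Sₓₓ) = √(46783.8/586800) = 0.28236.
df = n − 2 = 37.
t* = t_{0.005, 37} = 2.715409.
Margin = t* × SE = 2.715409 × 0.28236 = 0.76672.
CI: -2.4656 ± 0.76672 → (-3.232, -1.699).
With 99% confidence, each one-unit increase in curing temperature is associated with a change of between -3.232 and -1.699 MPa in tensile strength.

(-3.232, -1.699)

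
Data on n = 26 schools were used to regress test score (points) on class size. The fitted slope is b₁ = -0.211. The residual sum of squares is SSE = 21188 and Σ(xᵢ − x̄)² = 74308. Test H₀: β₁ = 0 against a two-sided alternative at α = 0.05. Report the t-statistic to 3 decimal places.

MSE = SSE/(n − 2) = 21188/24 = 882.833.
SE(b₁) = √(MSE/Sₓₓ) = √(882.833/74308) = 0.108999.
t = -0.211 / 0.108999 = -1.936.
df = n − 2 = 24.
Two-sided p ≈ 0.0648, which is ≥ 0.05, so fail to reject H₀.
The data do not give significant evidence of an association between class size and test score.

t = -1.936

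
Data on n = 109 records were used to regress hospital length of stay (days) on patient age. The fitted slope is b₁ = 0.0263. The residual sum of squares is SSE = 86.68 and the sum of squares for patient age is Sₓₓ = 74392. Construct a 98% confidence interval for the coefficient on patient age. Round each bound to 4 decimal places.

(0.0185, 0.0341)

MSE = SSE/(n − 2) = 86.68/107 = 0.810093.
SE(b₁) = √(MSE/Sₓₓ) = √(0.810093/74392) = 0.00329993.
df = n − 2 = 107.
t* = t_{0.01, 107} = 2.361704.
Margin = t* × SE = 2.361704 × 0.00329993 = 0.007793.
CI: 0.0263 ± 0.007793 → (0.0185, 0.0341).
With 98% confidence, each one-unit increase in patient age is associated with a change of between 0.0185 and 0.0341 days in hospital length of stay.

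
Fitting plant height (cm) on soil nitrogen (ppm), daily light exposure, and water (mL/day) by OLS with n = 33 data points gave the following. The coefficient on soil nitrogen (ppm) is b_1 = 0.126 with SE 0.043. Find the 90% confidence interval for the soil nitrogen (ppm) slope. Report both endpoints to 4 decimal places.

(0.0529, 0.1991)

df = n − k − 1 = 33 − 3 − 1 = 29.
t* = t_{0.05, 29} = 1.699127.
Margin = t* × SE = 1.699127 × 0.043 = 0.073062.
CI: 0.126 ± 0.073062 → (0.0529, 0.1991).
With 90% confidence, each one-unit increase in soil nitrogen (ppm) is associated with a change of between 0.0529 and 0.1991 cm in plant height, holding the other predictors fixed.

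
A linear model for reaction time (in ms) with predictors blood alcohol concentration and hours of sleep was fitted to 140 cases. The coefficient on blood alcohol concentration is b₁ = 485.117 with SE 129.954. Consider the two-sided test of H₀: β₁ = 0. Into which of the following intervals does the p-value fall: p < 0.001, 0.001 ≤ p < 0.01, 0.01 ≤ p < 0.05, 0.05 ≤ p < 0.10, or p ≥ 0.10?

p < 0.001

t = 485.117 / 129.954 = 3.733.
df = n − k − 1 = 140 − 2 − 1 = 137.
Two-sided p = 2·P(T_{137} > |t|) ≈ 0.0003.
So p < 0.001.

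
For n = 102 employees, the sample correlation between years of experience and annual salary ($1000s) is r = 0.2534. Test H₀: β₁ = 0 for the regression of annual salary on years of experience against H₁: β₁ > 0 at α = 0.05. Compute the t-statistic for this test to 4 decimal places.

t = r·√(n − 2)/√(1 − r²) = 0.2534·√100/√0.935788 = 2.6195.
df = n − 2 = 100.
One-sided p ≈ 0.0051, which is < 0.05, so reject H₀.
There is evidence of a linear association between years of experience and annual salary.

t = 2.6195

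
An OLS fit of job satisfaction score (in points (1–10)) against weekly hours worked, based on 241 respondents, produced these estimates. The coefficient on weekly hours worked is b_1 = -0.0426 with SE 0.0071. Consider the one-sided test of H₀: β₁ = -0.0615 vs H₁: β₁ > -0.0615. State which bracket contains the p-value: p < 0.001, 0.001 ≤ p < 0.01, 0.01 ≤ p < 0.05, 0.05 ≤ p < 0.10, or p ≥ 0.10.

t = (-0.0426 − (-0.0615)) / 0.0071 = 2.662.
df = n − 2 = 241 − 2 = 239.
One-sided p = P(T_{239} > t) ≈ 0.0041.
So 0.001 ≤ p < 0.01.

0.001 ≤ p < 0.01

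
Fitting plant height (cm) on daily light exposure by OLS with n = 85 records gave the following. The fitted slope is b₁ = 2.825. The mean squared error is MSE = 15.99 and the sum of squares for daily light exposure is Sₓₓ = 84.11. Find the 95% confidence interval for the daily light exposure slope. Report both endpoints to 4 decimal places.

(1.9578, 3.6922)

SE(b₁) = √(MSE/Sₓₓ) = √(15.99/84.11) = 0.436014.
df = n − 2 = 83.
t* = t_{0.025, 83} = 1.98896.
Margin = t* × SE = 1.98896 × 0.436014 = 0.867214.
CI: 2.825 ± 0.867214 → (1.9578, 3.6922).
With 95% confidence, each one-unit increase in daily light exposure is associated with a change of between 1.9578 and 3.6922 cm in plant height.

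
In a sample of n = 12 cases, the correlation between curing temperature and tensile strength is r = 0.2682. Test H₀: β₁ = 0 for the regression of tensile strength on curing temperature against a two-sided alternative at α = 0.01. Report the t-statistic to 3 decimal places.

t = 0.880

t = r·√(n − 2)/√(1 − r²) = 0.2682·√10/√0.928069 = 0.880.
df = n − 2 = 10.
Two-sided p ≈ 0.3993, which is ≥ 0.01, so fail to reject H₀.
The data do not give significant evidence of a linear association between curing temperature and tensile strength.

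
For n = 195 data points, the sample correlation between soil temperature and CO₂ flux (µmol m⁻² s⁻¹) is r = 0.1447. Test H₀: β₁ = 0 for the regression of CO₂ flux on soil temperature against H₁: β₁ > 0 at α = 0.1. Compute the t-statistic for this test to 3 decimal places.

t = r·√(n − 2)/√(1 − r²) = 0.1447·√193/√0.979062 = 2.032.
df = n − 2 = 193.
One-sided p ≈ 0.0218, which is < 0.1, so reject H₀.
There is evidence of a linear association between soil temperature and CO₂ flux.

t = 2.032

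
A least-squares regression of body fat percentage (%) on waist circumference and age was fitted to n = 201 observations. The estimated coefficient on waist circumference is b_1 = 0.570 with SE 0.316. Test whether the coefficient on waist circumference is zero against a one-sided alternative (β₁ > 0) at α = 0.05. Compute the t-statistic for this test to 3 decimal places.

H₀: β₁ = 0 vs H₁: β₁ > 0.
t = (b_1 − β₁⁰)/SE = 0.570 / 0.316 = 1.804.
df = n − k − 1 = 201 − 2 − 1 = 198.
One-sided p ≈ 0.0364, which is < 0.05, so reject H₀.
There is evidence that the true slope on waist circumference is positive, holding the other predictors fixed.

t = 1.804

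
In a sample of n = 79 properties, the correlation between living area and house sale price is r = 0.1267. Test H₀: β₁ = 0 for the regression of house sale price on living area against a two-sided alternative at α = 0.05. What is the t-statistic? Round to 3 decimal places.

t = 1.121

t = r·√(n − 2)/√(1 − r²) = 0.1267·√77/√0.983947 = 1.121.
df = n − 2 = 77.
Two-sided p ≈ 0.2658, which is ≥ 0.05, so fail to reject H₀.
The data do not give significant evidence of a linear association between living area and house sale price.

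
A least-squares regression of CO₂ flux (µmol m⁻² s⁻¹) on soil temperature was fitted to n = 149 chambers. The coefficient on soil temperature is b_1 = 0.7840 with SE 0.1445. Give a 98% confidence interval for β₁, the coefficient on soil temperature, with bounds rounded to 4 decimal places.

df = n − 2 = 149 − 2 = 147.
t* = t_{0.01, 147} = 2.351983.
Margin = t* × SE = 2.351983 × 0.1445 = 0.339861.
CI: 0.7840 ± 0.339861 → (0.4441, 1.1239).
With 98% confidence, each one-unit increase in soil temperature is associated with a change of between 0.4441 and 1.1239 µmol m⁻² s⁻¹ in CO₂ flux.

(0.4441, 1.1239)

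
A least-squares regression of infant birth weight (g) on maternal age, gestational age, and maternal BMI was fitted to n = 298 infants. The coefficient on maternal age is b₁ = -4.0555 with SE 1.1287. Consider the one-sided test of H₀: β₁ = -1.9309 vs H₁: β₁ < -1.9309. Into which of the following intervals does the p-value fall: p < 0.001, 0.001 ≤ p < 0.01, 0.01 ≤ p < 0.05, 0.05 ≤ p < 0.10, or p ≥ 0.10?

t = (-4.0555 − (-1.9309)) / 1.1287 = -1.882.
df = n − k − 1 = 298 − 3 − 1 = 294.
One-sided p = P(T_{294} < t) ≈ 0.0304.
So 0.01 ≤ p < 0.05.

0.01 ≤ p < 0.05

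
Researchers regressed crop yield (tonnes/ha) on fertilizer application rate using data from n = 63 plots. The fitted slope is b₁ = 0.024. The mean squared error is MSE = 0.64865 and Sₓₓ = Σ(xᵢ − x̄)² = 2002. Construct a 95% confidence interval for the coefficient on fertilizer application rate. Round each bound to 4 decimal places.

(-0.0120, 0.0600)

SE(b₁) = √(MSE/Sₓₓ) = √(0.64865/2002) = 0.018.
df = n − 2 = 61.
t* = t_{0.025, 61} = 1.999624.
Margin = t* × SE = 1.999624 × 0.018 = 0.035993.
CI: 0.024 ± 0.035993 → (-0.0120, 0.0600).
With 95% confidence, each one-unit increase in fertilizer application rate is associated with a change of between -0.0120 and 0.0600 tonnes/ha in crop yield.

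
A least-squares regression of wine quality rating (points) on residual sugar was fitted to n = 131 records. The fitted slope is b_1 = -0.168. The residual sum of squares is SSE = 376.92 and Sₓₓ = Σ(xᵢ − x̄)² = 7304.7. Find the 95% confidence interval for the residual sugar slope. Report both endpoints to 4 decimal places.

MSE = SSE/(n − 2) = 376.92/129 = 2.92186.
SE(b_1) = √(MSE/Sₓₓ) = √(2.92186/7304.7) = 0.0199999.
df = n − 2 = 129.
t* = t_{0.025, 129} = 1.978524.
Margin = t* × SE = 1.978524 × 0.0199999 = 0.039570.
CI: -0.168 ± 0.039570 → (-0.2076, -0.1284).
With 95% confidence, each one-unit increase in residual sugar is associated with a change of between -0.2076 and -0.1284 points in wine quality rating.

(-0.2076, -0.1284)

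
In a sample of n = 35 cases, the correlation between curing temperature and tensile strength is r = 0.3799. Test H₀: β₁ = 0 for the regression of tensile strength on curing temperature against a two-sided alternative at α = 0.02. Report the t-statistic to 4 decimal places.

t = r·√(n − 2)/√(1 − r²) = 0.3799·√33/√0.855676 = 2.3592.
df = n − 2 = 33.
Two-sided p ≈ 0.0244, which is ≥ 0.02, so fail to reject H₀.
The data do not give significant evidence of a linear association between curing temperature and tensile strength.

t = 2.3592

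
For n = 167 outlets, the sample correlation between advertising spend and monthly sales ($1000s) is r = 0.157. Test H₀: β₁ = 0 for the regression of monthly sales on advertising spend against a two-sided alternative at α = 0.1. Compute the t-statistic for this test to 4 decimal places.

t = 2.0420

t = r·√(n − 2)/√(1 − r²) = 0.157·√165/√0.975351 = 2.0420.
df = n − 2 = 165.
Two-sided p ≈ 0.0427, which is < 0.1, so reject H₀.
There is evidence of a linear association between advertising spend and monthly sales.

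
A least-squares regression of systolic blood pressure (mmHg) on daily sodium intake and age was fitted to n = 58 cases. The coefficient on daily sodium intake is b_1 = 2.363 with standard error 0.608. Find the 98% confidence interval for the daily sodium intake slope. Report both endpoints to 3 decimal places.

df = n − k − 1 = 58 − 2 − 1 = 55.
t* = t_{0.01, 55} = 2.396081.
Margin = t* × SE = 2.396081 × 0.608 = 1.45682.
CI: 2.363 ± 1.45682 → (0.906, 3.820).
With 98% confidence, each one-unit increase in daily sodium intake is associated with a change of between 0.906 and 3.820 mmHg in systolic blood pressure, holding the other predictors fixed.

(0.906, 3.820)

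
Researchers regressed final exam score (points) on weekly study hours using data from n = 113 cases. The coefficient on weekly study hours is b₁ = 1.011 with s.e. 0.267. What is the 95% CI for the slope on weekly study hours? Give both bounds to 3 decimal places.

df = n − 2 = 113 − 2 = 111.
t* = t_{0.025, 111} = 1.981567.
Margin = t* × SE = 1.981567 × 0.267 = 0.52908.
CI: 1.011 ± 0.52908 → (0.482, 1.540).
With 95% confidence, each one-unit increase in weekly study hours is associated with a change of between 0.482 and 1.540 points in final exam score.

(0.482, 1.540)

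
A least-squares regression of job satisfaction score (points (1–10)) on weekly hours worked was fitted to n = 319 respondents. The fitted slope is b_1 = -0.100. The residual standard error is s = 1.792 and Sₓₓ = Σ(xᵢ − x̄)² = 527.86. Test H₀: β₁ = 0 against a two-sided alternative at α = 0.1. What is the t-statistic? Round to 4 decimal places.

t = -1.2821

SE(b_1) = s/√Sₓₓ = 1.792/√527.86 = 0.0779971.
t = -0.100 / 0.0779971 = -1.2821.
df = n − 2 = 317.
Two-sided p ≈ 0.2007, which is ≥ 0.1, so fail to reject H₀.
The data do not give significant evidence of an association between weekly hours worked and job satisfaction score.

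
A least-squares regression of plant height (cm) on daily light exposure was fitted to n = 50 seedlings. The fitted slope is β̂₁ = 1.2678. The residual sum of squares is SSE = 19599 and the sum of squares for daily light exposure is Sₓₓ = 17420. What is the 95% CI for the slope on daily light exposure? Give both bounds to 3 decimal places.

(0.960, 1.576)

MSE = SSE/(n − 2) = 19599/48 = 408.312.
SE(β̂₁) = √(MSE/Sₓₓ) = √(408.312/17420) = 0.153099.
df = n − 2 = 48.
t* = t_{0.025, 48} = 2.010635.
Margin = t* × SE = 2.010635 × 0.153099 = 0.30783.
CI: 1.2678 ± 0.30783 → (0.960, 1.576).
With 95% confidence, each one-unit increase in daily light exposure is associated with a change of between 0.960 and 1.576 cm in plant height.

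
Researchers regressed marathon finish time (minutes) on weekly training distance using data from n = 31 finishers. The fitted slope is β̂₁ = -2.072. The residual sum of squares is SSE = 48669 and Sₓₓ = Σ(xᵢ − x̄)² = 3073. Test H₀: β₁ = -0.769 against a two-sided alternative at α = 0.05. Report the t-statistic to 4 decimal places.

t = -1.7632

MSE = SSE/(n − 2) = 48669/29 = 1678.24.
SE(β̂₁) = √(MSE/Sₓₓ) = √(1678.24/3073) = 0.739003.
t = (-2.072 − (-0.769)) / 0.739003 = -1.7632.
df = n − 2 = 29.
Two-sided p ≈ 0.0884, which is ≥ 0.05, so fail to reject H₀.
The data are consistent with a true slope of -0.769 minutes per unit of weekly training distance.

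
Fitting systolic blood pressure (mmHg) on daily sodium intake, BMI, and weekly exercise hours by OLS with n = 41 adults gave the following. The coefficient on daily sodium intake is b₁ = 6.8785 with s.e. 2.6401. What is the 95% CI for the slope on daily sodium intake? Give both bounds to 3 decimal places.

df = n − k − 1 = 41 − 3 − 1 = 37.
t* = t_{0.025, 37} = 2.026192.
Margin = t* × SE = 2.026192 × 2.6401 = 5.34935.
CI: 6.8785 ± 5.34935 → (1.529, 12.228).
With 95% confidence, each one-unit increase in daily sodium intake is associated with a change of between 1.529 and 12.228 mmHg in systolic blood pressure, holding the other predictors fixed.

(1.529, 12.228)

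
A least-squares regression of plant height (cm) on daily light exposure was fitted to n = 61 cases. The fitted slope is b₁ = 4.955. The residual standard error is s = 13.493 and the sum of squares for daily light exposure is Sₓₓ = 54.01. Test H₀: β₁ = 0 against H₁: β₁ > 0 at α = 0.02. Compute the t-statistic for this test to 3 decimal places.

t = 2.699

SE(b₁) = s/√Sₓₓ = 13.493/√54.01 = 1.83599.
t = 4.955 / 1.83599 = 2.699.
df = n − 2 = 59.
One-sided p ≈ 0.0045, which is < 0.02, so reject H₀.
There is evidence that the true slope on daily light exposure is positive.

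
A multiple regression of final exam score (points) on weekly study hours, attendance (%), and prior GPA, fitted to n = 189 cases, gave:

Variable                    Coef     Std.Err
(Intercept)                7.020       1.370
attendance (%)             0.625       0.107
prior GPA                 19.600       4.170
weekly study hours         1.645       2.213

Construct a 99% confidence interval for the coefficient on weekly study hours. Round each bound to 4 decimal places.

(-4.1147, 7.4047)

Read off: b = 1.645, SE = 2.213 for weekly study hours.
df = n − k − 1 = 189 − 3 − 1 = 185.
t* = t_{0.005, 185} = 2.602665.
Margin = t* × SE = 2.602665 × 2.213 = 5.759698.
CI: 1.645 ± 5.759698 → (-4.1147, 7.4047).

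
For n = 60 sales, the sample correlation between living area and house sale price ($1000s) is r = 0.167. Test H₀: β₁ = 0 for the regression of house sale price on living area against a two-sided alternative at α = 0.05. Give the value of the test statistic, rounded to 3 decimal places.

t = r·√(n − 2)/√(1 − r²) = 0.167·√58/√0.972111 = 1.290.
df = n − 2 = 58.
Two-sided p ≈ 0.2022, which is ≥ 0.05, so fail to reject H₀.
The data do not give significant evidence of a linear association between living area and house sale price.

t = 1.290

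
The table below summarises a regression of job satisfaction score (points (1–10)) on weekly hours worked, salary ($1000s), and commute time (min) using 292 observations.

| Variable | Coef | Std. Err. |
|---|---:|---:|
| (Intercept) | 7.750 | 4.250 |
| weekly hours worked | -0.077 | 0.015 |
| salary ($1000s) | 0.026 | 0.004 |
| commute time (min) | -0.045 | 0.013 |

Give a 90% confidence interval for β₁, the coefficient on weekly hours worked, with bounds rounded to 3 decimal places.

Read off: b = -0.077, SE = 0.015 for weekly hours worked.
df = n − k − 1 = 292 − 3 − 1 = 288.
t* = t_{0.05, 288} = 1.650162.
Margin = t* × SE = 1.650162 × 0.015 = 0.02475.
CI: -0.077 ± 0.02475 → (-0.102, -0.052).

(-0.102, -0.052)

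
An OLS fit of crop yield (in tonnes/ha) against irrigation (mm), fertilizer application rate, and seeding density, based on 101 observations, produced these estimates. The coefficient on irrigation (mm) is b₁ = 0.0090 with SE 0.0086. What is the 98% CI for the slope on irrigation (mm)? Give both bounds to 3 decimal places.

(-0.011, 0.029)

df = n − k − 1 = 101 − 3 − 1 = 97.
t* = t_{0.01, 97} = 2.365407.
Margin = t* × SE = 2.365407 × 0.0086 = 0.02034.
CI: 0.0090 ± 0.02034 → (-0.011, 0.029).
With 98% confidence, each one-unit increase in irrigation (mm) is associated with a change of between -0.011 and 0.029 tonnes/ha in crop yield, holding the other predictors fixed.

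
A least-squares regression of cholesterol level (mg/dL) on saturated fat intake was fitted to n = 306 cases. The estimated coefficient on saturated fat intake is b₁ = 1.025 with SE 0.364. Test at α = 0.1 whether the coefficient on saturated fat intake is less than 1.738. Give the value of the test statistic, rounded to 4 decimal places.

t = -1.9588

H₀: β₁ = 1.738 vs H₁: β₁ < 1.738.
t = (b₁ − β₁⁰)/SE = (1.025 − 1.738) / 0.364 = -1.9588.
df = n − 2 = 306 − 2 = 304.
One-sided p ≈ 0.0255, which is < 0.1, so reject H₀.
There is evidence that the true slope on saturated fat intake is below 1.738 mg/dL per unit.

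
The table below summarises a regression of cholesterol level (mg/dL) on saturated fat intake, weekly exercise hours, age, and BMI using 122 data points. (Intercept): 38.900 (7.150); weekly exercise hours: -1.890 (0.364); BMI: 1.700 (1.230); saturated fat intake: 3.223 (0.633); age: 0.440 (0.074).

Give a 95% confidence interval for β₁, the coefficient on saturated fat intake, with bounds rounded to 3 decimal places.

(1.969, 4.477)

Read off: b = 3.223, SE = 0.633 for saturated fat intake.
df = n − k − 1 = 122 − 4 − 1 = 117.
t* = t_{0.025, 117} = 1.980448.
Margin = t* × SE = 1.980448 × 0.633 = 1.25362.
CI: 3.223 ± 1.25362 → (1.969, 4.477).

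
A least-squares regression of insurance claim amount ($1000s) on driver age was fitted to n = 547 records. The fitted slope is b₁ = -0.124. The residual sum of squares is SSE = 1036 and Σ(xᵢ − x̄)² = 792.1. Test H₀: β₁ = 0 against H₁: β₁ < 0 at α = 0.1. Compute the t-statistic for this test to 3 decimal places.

t = -2.531

MSE = SSE/(n − 2) = 1036/545 = 1.90092.
SE(b₁) = √(MSE/Sₓₓ) = √(1.90092/792.1) = 0.0489882.
t = -0.124 / 0.0489882 = -2.531.
df = n − 2 = 545.
One-sided p ≈ 0.0058, which is < 0.1, so reject H₀.
There is evidence that the true slope on driver age is negative.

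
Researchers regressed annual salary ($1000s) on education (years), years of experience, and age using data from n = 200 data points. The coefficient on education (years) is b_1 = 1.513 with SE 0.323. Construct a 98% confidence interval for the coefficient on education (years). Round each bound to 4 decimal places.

df = n − k − 1 = 200 − 3 − 1 = 196.
t* = t_{0.01, 196} = 2.345524.
Margin = t* × SE = 2.345524 × 0.323 = 0.757604.
CI: 1.513 ± 0.757604 → (0.7554, 2.2706).
With 98% confidence, each one-unit increase in education (years) is associated with a change of between 0.7554 and 2.2706 $1000s in annual salary, holding the other predictors fixed.

(0.7554, 2.2706)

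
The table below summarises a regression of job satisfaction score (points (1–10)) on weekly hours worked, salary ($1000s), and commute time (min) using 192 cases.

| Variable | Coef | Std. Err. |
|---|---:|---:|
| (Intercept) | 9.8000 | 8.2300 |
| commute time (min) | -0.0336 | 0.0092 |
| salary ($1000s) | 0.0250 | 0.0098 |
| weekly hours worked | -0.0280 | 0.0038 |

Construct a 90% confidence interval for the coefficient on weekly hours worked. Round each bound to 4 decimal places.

(-0.0343, -0.0217)

Read off: b = -0.0280, SE = 0.0038 for weekly hours worked.
df = n − k − 1 = 192 − 3 − 1 = 188.
t* = t_{0.05, 188} = 1.652999.
Margin = t* × SE = 1.652999 × 0.0038 = 0.006281.
CI: -0.0280 ± 0.006281 → (-0.0343, -0.0217).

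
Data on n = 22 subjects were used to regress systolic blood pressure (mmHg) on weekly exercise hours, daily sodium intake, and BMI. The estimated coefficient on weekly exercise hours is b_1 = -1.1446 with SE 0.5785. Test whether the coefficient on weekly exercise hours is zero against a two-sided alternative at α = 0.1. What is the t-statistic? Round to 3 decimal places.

t = -1.979

H₀: β₁ = 0 vs H₁: β₁ ≠ 0.
t = (b_1 − β₁⁰)/SE = -1.1446 / 0.5785 = -1.979.
df = n − k − 1 = 22 − 3 − 1 = 18.
Two-sided p ≈ 0.0634, which is < 0.1, so reject H₀.
There is evidence that weekly exercise hours is associated with systolic blood pressure, holding the other predictors fixed.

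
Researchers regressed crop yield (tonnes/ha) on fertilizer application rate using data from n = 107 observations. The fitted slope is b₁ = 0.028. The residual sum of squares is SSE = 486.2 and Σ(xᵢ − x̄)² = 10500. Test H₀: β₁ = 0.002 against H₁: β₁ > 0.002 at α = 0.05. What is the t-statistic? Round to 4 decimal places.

MSE = SSE/(n − 2) = 486.2/105 = 4.63048.
SE(b₁) = √(MSE/Sₓₓ) = √(4.63048/10500) = 0.0209999.
t = (0.028 − 0.002) / 0.0209999 = 1.2381.
df = n − 2 = 105.
One-sided p ≈ 0.1092, which is ≥ 0.05, so fail to reject H₀.
The data do not give significant evidence that the true slope on fertilizer application rate exceeds 0.002 tonnes/ha per unit.

t = 1.2381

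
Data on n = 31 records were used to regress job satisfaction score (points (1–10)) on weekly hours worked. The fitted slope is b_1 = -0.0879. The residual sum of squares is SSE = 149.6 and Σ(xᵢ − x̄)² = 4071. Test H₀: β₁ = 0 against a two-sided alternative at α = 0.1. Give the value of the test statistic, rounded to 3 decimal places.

MSE = SSE/(n − 2) = 149.6/29 = 5.15862.
SE(b_1) = √(MSE/Sₓₓ) = √(5.15862/4071) = 0.0355972.
t = -0.0879 / 0.0355972 = -2.469.
df = n − 2 = 29.
Two-sided p ≈ 0.0197, which is < 0.1, so reject H₀.
There is evidence that weekly hours worked is associated with job satisfaction score.

t = -2.469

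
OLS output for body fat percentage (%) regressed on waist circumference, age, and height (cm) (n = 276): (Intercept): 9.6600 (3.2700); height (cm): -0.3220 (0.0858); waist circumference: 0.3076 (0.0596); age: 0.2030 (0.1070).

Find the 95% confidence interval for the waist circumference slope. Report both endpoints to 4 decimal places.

(0.1903, 0.4249)

Read off: b = 0.3076, SE = 0.0596 for waist circumference.
df = n − k − 1 = 276 − 3 − 1 = 272.
t* = t_{0.025, 272} = 1.968724.
Margin = t* × SE = 1.968724 × 0.0596 = 0.117336.
CI: 0.3076 ± 0.117336 → (0.1903, 0.4249).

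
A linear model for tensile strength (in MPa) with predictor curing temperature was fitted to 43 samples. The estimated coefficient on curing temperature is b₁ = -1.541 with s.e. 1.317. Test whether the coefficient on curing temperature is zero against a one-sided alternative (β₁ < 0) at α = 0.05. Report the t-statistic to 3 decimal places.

H₀: β₁ = 0 vs H₁: β₁ < 0.
t = (b₁ − β₁⁰)/SE = -1.541 / 1.317 = -1.170.
df = n − 2 = 43 − 2 = 41.
One-sided p ≈ 0.1244, which is ≥ 0.05, so fail to reject H₀.
The data do not give significant evidence that the true slope on curing temperature is negative.

t = -1.170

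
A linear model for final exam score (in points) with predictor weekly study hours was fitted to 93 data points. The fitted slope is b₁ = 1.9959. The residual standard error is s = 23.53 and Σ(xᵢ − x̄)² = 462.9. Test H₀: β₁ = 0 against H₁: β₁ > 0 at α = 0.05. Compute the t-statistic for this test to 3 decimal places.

SE(b₁) = s/√Sₓₓ = 23.53/√462.9 = 1.09365.
t = 1.9959 / 1.09365 = 1.825.
df = n − 2 = 91.
One-sided p ≈ 0.0356, which is < 0.05, so reject H₀.
There is evidence that the true slope on weekly study hours is positive.

t = 1.825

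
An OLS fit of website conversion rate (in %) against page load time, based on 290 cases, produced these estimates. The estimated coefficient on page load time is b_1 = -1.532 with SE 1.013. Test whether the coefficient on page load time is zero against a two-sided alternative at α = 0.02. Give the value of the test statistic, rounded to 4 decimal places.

t = -1.5123

H₀: β₁ = 0 vs H₁: β₁ ≠ 0.
t = (b_1 − β₁⁰)/SE = -1.532 / 1.013 = -1.5123.
df = n − 2 = 290 − 2 = 288.
Two-sided p ≈ 0.1315, which is ≥ 0.02, so fail to reject H₀.
The data do not give significant evidence of an association between page load time and website conversion rate.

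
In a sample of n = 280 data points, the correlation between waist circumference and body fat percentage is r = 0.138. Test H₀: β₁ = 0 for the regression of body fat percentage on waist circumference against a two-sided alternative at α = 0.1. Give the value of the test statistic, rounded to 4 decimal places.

t = r·√(n − 2)/√(1 − r²) = 0.138·√278/√0.980956 = 2.3231.
df = n − 2 = 278.
Two-sided p ≈ 0.0209, which is < 0.1, so reject H₀.
There is evidence of a linear association between waist circumference and body fat percentage.

t = 2.3231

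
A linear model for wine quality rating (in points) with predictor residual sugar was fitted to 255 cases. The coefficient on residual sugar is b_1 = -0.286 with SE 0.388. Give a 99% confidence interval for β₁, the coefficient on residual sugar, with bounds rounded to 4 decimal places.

(-1.2930, 0.7210)

df = n − 2 = 255 − 2 = 253.
t* = t_{0.005, 253} = 2.595401.
Margin = t* × SE = 2.595401 × 0.388 = 1.007016.
CI: -0.286 ± 1.007016 → (-1.2930, 0.7210).
With 99% confidence, each one-unit increase in residual sugar is associated with a change of between -1.2930 and 0.7210 points in wine quality rating.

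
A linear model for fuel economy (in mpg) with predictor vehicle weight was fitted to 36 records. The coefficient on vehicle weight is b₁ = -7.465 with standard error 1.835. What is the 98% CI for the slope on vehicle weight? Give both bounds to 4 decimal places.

(-11.9445, -2.9855)

df = n − 2 = 36 − 2 = 34.
t* = t_{0.01, 34} = 2.44115.
Margin = t* × SE = 2.44115 × 1.835 = 4.479510.
CI: -7.465 ± 4.479510 → (-11.9445, -2.9855).
With 98% confidence, each one-unit increase in vehicle weight is associated with a change of between -11.9445 and -2.9855 mpg in fuel economy.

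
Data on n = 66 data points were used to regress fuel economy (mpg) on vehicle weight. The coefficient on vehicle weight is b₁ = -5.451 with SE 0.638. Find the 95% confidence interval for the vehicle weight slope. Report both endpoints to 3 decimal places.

(-6.726, -4.176)

df = n − 2 = 66 − 2 = 64.
t* = t_{0.025, 64} = 1.99773.
Margin = t* × SE = 1.99773 × 0.638 = 1.27455.
CI: -5.451 ± 1.27455 → (-6.726, -4.176).
With 95% confidence, each one-unit increase in vehicle weight is associated with a change of between -6.726 and -4.176 mpg in fuel economy.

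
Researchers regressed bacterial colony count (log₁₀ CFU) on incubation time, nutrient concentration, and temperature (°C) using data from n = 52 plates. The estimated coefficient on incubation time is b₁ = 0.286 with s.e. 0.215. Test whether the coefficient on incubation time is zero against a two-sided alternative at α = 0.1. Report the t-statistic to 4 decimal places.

H₀: β₁ = 0 vs H₁: β₁ ≠ 0.
t = (b₁ − β₁⁰)/SE = 0.286 / 0.215 = 1.3302.
df = n − k − 1 = 52 − 3 − 1 = 48.
Two-sided p ≈ 0.1897, which is ≥ 0.1, so fail to reject H₀.
The data do not give significant evidence of an association between incubation time and bacterial colony count, after adjusting for the other predictors.

t = 1.3302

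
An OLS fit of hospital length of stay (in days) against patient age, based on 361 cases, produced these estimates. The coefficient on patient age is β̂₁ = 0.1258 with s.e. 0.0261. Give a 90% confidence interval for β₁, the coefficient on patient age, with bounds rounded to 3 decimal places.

(0.083, 0.169)

df = n − 2 = 361 − 2 = 359.
t* = t_{0.05, 359} = 1.649109.
Margin = t* × SE = 1.649109 × 0.0261 = 0.04304.
CI: 0.1258 ± 0.04304 → (0.083, 0.169).
With 90% confidence, each one-unit increase in patient age is associated with a change of between 0.083 and 0.169 days in hospital length of stay.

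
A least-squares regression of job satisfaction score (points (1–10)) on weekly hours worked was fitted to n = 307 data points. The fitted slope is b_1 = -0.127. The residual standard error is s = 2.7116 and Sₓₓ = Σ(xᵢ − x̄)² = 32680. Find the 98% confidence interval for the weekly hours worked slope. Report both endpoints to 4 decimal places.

(-0.1621, -0.0919)

SE(b_1) = s/√Sₓₓ = 2.7116/√32680 = 0.0149998.
df = n − 2 = 305.
t* = t_{0.01, 305} = 2.338636.
Margin = t* × SE = 2.338636 × 0.0149998 = 0.035079.
CI: -0.127 ± 0.035079 → (-0.1621, -0.0919).
With 98% confidence, each one-unit increase in weekly hours worked is associated with a change of between -0.1621 and -0.0919 points (1–10) in job satisfaction score.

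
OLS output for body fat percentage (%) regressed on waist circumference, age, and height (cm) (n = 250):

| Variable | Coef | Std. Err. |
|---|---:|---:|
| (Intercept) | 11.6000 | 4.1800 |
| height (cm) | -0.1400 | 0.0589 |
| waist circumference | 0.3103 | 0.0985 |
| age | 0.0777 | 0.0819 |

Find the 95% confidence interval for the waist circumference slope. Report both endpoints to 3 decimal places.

Read off: b = 0.3103, SE = 0.0985 for waist circumference.
df = n − k − 1 = 250 − 3 − 1 = 246.
t* = t_{0.025, 246} = 1.969654.
Margin = t* × SE = 1.969654 × 0.0985 = 0.19401.
CI: 0.3103 ± 0.19401 → (0.116, 0.504).

(0.116, 0.504)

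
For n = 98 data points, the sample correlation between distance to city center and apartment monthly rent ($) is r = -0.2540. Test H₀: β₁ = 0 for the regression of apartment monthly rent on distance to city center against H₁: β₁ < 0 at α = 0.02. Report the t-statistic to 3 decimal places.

t = r·√(n − 2)/√(1 − r²) = -0.2540·√96/√0.935484 = -2.573.
df = n − 2 = 96.
One-sided p ≈ 0.0058, which is < 0.02, so reject H₀.
There is evidence of a linear association between distance to city center and apartment monthly rent.

t = -2.573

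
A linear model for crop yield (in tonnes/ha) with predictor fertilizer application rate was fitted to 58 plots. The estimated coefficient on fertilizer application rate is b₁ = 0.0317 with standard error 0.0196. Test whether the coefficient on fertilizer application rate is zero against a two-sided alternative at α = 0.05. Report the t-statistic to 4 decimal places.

H₀: β₁ = 0 vs H₁: β₁ ≠ 0.
t = (b₁ − β₁⁰)/SE = 0.0317 / 0.0196 = 1.6173.
df = n − 2 = 58 − 2 = 56.
Two-sided p ≈ 0.1114, which is ≥ 0.05, so fail to reject H₀.
The data do not give significant evidence of an association between fertilizer application rate and crop yield.

t = 1.6173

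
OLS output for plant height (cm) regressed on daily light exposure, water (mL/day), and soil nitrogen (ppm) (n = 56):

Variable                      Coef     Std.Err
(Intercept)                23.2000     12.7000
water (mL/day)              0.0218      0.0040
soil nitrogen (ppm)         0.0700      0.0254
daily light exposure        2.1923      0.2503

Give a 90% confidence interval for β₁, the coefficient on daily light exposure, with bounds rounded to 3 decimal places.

(1.773, 2.611)

Read off: b = 2.1923, SE = 0.2503 for daily light exposure.
df = n − k − 1 = 56 − 3 − 1 = 52.
t* = t_{0.05, 52} = 1.674689.
Margin = t* × SE = 1.674689 × 0.2503 = 0.41917.
CI: 2.1923 ± 0.41917 → (1.773, 2.611).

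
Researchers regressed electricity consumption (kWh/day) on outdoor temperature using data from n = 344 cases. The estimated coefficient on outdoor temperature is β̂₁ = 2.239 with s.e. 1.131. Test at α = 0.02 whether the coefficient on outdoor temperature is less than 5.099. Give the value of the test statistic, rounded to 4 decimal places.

t = -2.5287

H₀: β₁ = 5.099 vs H₁: β₁ < 5.099.
t = (β̂₁ − β₁⁰)/SE = (2.239 − 5.099) / 1.131 = -2.5287.
df = n − 2 = 344 − 2 = 342.
One-sided p ≈ 0.0059, which is < 0.02, so reject H₀.
There is evidence that the true slope on outdoor temperature is below 5.099 kWh/day per unit.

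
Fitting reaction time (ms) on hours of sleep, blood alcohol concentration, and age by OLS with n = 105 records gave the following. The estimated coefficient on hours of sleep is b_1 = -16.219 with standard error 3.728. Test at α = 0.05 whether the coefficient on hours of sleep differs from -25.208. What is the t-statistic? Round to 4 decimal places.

H₀: β₁ = -25.208 vs H₁: β₁ ≠ -25.208.
t = (b_1 − β₁⁰)/SE = (-16.219 − (-25.208)) / 3.728 = 2.4112.
df = n − k − 1 = 105 − 3 − 1 = 101.
Two-sided p ≈ 0.0177, which is < 0.05, so reject H₀.
There is evidence that the true slope on hours of sleep differs from -25.208 ms per unit, holding the other predictors fixed.

t = 2.4112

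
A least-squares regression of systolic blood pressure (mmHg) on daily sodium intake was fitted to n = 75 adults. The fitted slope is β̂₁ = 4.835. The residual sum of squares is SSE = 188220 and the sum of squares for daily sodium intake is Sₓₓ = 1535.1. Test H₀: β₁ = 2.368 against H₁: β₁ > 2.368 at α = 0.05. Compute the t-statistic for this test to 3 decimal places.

MSE = SSE/(n − 2) = 188220/73 = 2578.36.
SE(β̂₁) = √(MSE/Sₓₓ) = √(2578.36/1535.1) = 1.29599.
t = (4.835 − 2.368) / 1.29599 = 1.904.
df = n − 2 = 73.
One-sided p ≈ 0.0305, which is < 0.05, so reject H₀.
There is evidence that the true slope on daily sodium intake exceeds 2.368 mmHg per unit.

t = 1.904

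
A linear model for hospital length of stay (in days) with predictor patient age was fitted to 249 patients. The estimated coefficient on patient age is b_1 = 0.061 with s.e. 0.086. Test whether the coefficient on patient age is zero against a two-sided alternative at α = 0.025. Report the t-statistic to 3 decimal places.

t = 0.709

H₀: β₁ = 0 vs H₁: β₁ ≠ 0.
t = (b_1 − β₁⁰)/SE = 0.061 / 0.086 = 0.709.
df = n − 2 = 249 − 2 = 247.
Two-sided p ≈ 0.4788, which is ≥ 0.025, so fail to reject H₀.
The data do not give significant evidence of an association between patient age and hospital length of stay.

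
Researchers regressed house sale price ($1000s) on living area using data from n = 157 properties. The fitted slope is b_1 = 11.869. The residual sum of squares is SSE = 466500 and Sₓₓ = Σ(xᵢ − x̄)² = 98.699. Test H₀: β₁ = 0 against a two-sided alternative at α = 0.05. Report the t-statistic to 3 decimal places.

t = 2.149

MSE = SSE/(n − 2) = 466500/155 = 3009.68.
SE(b_1) = √(MSE/Sₓₓ) = √(3009.68/98.699) = 5.52209.
t = 11.869 / 5.52209 = 2.149.
df = n − 2 = 155.
Two-sided p ≈ 0.0332, which is < 0.05, so reject H₀.
There is evidence that living area is associated with house sale price.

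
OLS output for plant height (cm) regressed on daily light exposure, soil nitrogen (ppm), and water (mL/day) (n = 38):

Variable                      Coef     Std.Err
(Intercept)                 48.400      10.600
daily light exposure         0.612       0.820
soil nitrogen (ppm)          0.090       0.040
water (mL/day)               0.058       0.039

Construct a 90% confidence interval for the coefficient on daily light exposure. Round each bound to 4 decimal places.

Read off: b = 0.612, SE = 0.820 for daily light exposure.
df = n − k − 1 = 38 − 3 − 1 = 34.
t* = t_{0.05, 34} = 1.690924.
Margin = t* × SE = 1.690924 × 0.820 = 1.386558.
CI: 0.612 ± 1.386558 → (-0.7746, 1.9986).

(-0.7746, 1.9986)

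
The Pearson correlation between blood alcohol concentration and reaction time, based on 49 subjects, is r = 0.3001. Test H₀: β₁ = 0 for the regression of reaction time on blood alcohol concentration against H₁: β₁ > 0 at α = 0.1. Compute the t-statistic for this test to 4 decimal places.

t = r·√(n − 2)/√(1 − r²) = 0.3001·√47/√0.90994 = 2.1568.
df = n − 2 = 47.
One-sided p ≈ 0.0181, which is < 0.1, so reject H₀.
There is evidence of a linear association between blood alcohol concentration and reaction time.

t = 2.1568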